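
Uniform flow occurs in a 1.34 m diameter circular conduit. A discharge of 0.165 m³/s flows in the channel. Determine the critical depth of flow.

At critical depth, Q² T / (g A³) = 1, i.e. A³/T = Q²/g = 0.165²/9.81 = 0.002775.
At y = 0.231 m: A³/T = 0.004216 — too large.
At y = 0.172 m: A³/T = 0.00132 — too small.
At y = 0.208 m: A³/T = 0.002791 — close enough.

y_c = 0.208 m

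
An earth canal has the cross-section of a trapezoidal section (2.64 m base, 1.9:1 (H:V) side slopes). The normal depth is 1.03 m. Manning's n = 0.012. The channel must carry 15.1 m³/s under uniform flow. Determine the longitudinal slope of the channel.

S = 0.0025

With bottom width b = 2.64 m and side slope z = 1.9: A = (b + zy)y = (2.64 + 1.9×1.03)×1.03 = 4.735 m²; P = b + 2y√(1+z²) = 2.64 + 2×1.03×2.147 = 7.063 m.
Hydraulic radius R = A/P = 4.735/7.063 = 0.6704 m.
From Manning's equation, S = [nQ / (1 A R^(2/3))]² = [0.012 × 15.1 / (1 × 4.735 × 0.6704^(2/3))]² = 0.0025.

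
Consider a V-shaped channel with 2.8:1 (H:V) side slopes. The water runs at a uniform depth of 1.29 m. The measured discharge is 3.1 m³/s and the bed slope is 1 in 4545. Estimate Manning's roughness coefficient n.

For a triangular section with side slope z = 2.8: A = zy² = 2.8×1.29² = 4.659 m²; P = 2y√(1+z²) = 2×1.29×2.973 = 7.671 m.
Hydraulic radius R = A/P = 4.659/7.671 = 0.6074 m.
Rearranging Manning's equation: n = (1/Q) A R^(2/3) S^(1/2) = (1/3.1) × 4.659 × 0.6074^(2/3) × √0.00022 = 0.016.

n = 0.016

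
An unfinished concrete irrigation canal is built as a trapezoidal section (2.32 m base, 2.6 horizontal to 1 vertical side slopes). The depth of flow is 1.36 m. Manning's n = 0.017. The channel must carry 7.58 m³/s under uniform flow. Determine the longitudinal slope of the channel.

S = 0.00035

With bottom width b = 2.32 m and side slope z = 2.6: A = (b + zy)y = (2.32 + 2.6×1.36)×1.36 = 7.964 m²; P = b + 2y√(1+z²) = 2.32 + 2×1.36×2.786 = 9.897 m.
Hydraulic radius R = A/P = 7.964/9.897 = 0.8047 m.
From Manning's equation, S = [nQ / (1 A R^(2/3))]² = [0.017 × 7.58 / (1 × 7.964 × 0.8047^(2/3))]² = 0.00035.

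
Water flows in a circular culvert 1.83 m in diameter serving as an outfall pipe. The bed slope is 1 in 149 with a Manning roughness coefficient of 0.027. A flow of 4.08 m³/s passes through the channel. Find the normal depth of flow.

y_n = 1.31 m

Manning's equation rearranged: A R^(2/3) = nQ / (1·√S) = 0.027 × 4.08 / (√0.006711) = 1.345.
At y = 0.915 m: A R^(2/3) = 0.7808 — low.
At y = 1.31 m: A R^(2/3) = 1.346 — matches.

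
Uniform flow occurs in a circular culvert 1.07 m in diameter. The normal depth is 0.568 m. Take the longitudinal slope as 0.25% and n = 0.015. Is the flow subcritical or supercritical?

For a circular section of diameter D = 1.07 m at depth y = 0.568 m, the central angle is θ = 2 arccos(1 − 2y/D) = 3.265 rad. Then A = (D²/8)(θ − sin θ) = 0.4849 m² and P = Dθ/2 = 1.747 m.
Hydraulic radius R = A/P = 0.4849/1.747 = 0.2776 m.
V = (1/n) R^(2/3) √S = (1/0.015) × 0.2776^(2/3) × √0.0025 = 1.418 m/s. Hydraulic depth D_h = A/T = 0.4849/1.068 = 0.454 m.
Froude number Fr = V/√(g·D_h) = 1.418/√(9.81×0.454) = 0.672, which is less than 1, so the flow is subcritical.

subcritical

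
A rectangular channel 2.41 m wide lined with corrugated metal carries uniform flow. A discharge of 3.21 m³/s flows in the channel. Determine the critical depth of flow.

For a rectangular channel, critical depth y_c = (q²/g)^(1/3) where q = Q/b = 3.21/2.41 = 1.332 m²/s.
So y_c = (1.332²/9.81)^(1/3) = 0.566 m.

y_c = 0.566 m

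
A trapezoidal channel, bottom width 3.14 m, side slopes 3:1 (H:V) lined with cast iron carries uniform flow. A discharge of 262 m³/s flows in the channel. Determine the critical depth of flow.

y_c = 3.86 m

At critical depth, Q² T / (g A³) = 1, i.e. A³/T = Q²/g = 262²/9.81 = 6997.
Try y = 2.95 m: A³/T = 2123 — low.
Try y = 3.86 m: A³/T = 6975 — matches.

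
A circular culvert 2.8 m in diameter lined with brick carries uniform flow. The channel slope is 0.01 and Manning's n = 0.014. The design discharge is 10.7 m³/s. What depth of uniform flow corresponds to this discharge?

y_n = 1.07 m

Manning's equation rearranged: A R^(2/3) = nQ / (1·√S) = 0.014 × 10.7 / (√0.01) = 1.498.
Trying y = 0.731 m: A R^(2/3) = 0.7245 — short.
Trying y = 1.07 m: A R^(2/3) = 1.504 — matches.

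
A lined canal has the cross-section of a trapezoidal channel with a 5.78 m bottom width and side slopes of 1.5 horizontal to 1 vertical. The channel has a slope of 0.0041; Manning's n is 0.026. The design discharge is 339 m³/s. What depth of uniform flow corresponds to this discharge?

Manning's equation rearranged: A R^(2/3) = nQ / (1·√S) = 0.026 × 339 / (√0.0041) = 137.7.
Trying y = 4.02 m: A R^(2/3) = 83.72 — low.
Trying y = 5.77 m: A R^(2/3) = 178.3 — high.
Trying y = 5.11 m: A R^(2/3) = 137.7 — matches.

y_n = 5.11 m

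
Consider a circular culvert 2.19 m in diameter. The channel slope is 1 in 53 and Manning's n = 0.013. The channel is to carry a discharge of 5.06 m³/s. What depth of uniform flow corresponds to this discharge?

Manning's equation rearranged: A R^(2/3) = nQ / (1·√S) = 0.013 × 5.06 / (√0.01887) = 0.4789.
Try y = 0.806 m: A R^(2/3) = 0.7284 — high.
Try y = 0.647 m: A R^(2/3) = 0.4792 — ≈ 0.4789.

y_n = 0.647 m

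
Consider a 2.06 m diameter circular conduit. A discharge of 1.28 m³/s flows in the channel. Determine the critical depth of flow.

y_c = 0.525 m

At critical depth, Q² T / (g A³) = 1, i.e. A³/T = Q²/g = 1.28²/9.81 = 0.167.
Try y = 0.605 m: A³/T = 0.2901 — high.
Try y = 0.388 m: A³/T = 0.05125 — low.
Try y = 0.525 m: A³/T = 0.1671 — ≈ 0.167.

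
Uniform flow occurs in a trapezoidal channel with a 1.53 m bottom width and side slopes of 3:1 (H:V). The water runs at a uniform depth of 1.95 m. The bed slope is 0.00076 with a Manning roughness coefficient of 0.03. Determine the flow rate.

Q = 13.6 m³/s

With bottom width b = 1.53 m and side slope z = 3: A = (b + zy)y = (1.53 + 3×1.95)×1.95 = 14.39 m²; P = b + 2y√(1+z²) = 1.53 + 2×1.95×3.162 = 13.86 m.
Hydraulic radius R = A/P = 14.39/13.86 = 1.038 m.
Manning's equation: Q = (1/n) A R^(2/3) S^(1/2) = (1/0.03) × 14.39 × 1.038^(2/3) × 0.00076^(1/2) = 13.6 m³/s.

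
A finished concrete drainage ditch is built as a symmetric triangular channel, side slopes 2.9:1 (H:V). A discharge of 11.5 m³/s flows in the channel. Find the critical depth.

At critical depth, Q² T / (g A³) = 1, i.e. A³/T = Q²/g = 11.5²/9.81 = 13.48.
Try y = 1.08 m: A³/T = 6.179 — short.
Try y = 1.41 m: A³/T = 23.43 — over.
Try y = 1.26 m: A³/T = 13.35 — close enough.

y_c = 1.26 m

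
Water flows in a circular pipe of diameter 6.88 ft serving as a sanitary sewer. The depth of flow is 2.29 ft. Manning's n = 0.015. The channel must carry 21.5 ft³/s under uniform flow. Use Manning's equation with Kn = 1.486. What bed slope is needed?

For a circular section of diameter D = 6.88 ft at depth y = 2.29 ft, the central angle is θ = 2 arccos(1 − 2y/D) = 2.46 rad. Then A = (D²/8)(θ − sin θ) = 10.83 ft² and P = Dθ/2 = 8.462 ft.
Hydraulic radius R = A/P = 10.83/8.462 = 1.279 ft.
From Manning's equation, S = [nQ / (1.486 A R^(2/3))]² = [0.015 × 21.5 / (1.486 × 10.83 × 1.279^(2/3))]² = 0.000289.

S = 0.000289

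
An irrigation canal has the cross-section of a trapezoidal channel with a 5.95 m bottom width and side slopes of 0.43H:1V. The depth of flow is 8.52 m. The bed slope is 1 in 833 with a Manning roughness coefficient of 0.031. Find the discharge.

Q = 205 m³/s

With bottom width b = 5.95 m and side slope z = 0.43: A = (b + zy)y = (5.95 + 0.43×8.52)×8.52 = 81.91 m²; P = b + 2y√(1+z²) = 5.95 + 2×8.52×1.089 = 24.5 m.
Hydraulic radius R = A/P = 81.91/24.5 = 3.343 m.
Manning's equation: Q = (1/n) A R^(2/3) S^(1/2) = (1/0.031) × 81.91 × 3.343^(2/3) × 0.0012^(1/2) = 205 m³/s.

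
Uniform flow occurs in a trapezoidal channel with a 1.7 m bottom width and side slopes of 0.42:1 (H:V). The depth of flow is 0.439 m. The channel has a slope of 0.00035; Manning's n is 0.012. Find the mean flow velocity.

With bottom width b = 1.7 m and side slope z = 0.42: A = (b + zy)y = (1.7 + 0.42×0.439)×0.439 = 0.8272 m²; P = b + 2y√(1+z²) = 1.7 + 2×0.439×1.085 = 2.652 m.
Hydraulic radius R = A/P = 0.8272/2.652 = 0.3119 m.
From Manning's equation, V = (1/n) R^(2/3) S^(1/2) = (1/0.012) × 0.3119^(2/3) × 0.00035^(1/2) = 0.717 m/s.

V = 0.717 m/s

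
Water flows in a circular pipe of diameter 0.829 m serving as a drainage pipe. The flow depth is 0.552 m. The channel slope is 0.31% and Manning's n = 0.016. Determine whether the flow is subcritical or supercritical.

subcritical

For a circular section of diameter D = 0.829 m at depth y = 0.552 m, the central angle is θ = 2 arccos(1 − 2y/D) = 3.818 rad. Then A = (D²/8)(θ − sin θ) = 0.3817 m² and P = Dθ/2 = 1.583 m.
Hydraulic radius R = A/P = 0.3817/1.583 = 0.2412 m.
V = (1/n) R^(2/3) √S = (1/0.016) × 0.2412^(2/3) × √0.0031 = 1.348 m/s. Hydraulic depth D_h = A/T = 0.3817/0.7821 = 0.4881 m.
Froude number Fr = V/√(g·D_h) = 1.348/√(9.81×0.4881) = 0.616, which is less than 1, so the flow is subcritical.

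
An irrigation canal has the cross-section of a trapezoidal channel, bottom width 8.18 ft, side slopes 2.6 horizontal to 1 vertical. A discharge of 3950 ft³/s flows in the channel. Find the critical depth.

At critical depth, Q² T / (g A³) = 1, i.e. A³/T = Q²/g = 3950²/32.2 = 484500.
Try y = 7.29 ft: A³/T = 167900 — low.
Try y = 11.6 ft: A³/T = 1284000 — high.
Try y = 9.31 ft: A³/T = 484400 — matches.

y_c = 9.31 ft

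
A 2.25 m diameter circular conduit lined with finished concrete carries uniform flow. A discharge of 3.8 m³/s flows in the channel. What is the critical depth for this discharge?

At critical depth, Q² T / (g A³) = 1, i.e. A³/T = Q²/g = 3.8²/9.81 = 1.472.
Trying y = 0.701 m: A³/T = 0.5669 — short.
Trying y = 1.12 m: A³/T = 3.433 — over.
Trying y = 0.898 m: A³/T = 1.473 — close enough.

y_c = 0.898 m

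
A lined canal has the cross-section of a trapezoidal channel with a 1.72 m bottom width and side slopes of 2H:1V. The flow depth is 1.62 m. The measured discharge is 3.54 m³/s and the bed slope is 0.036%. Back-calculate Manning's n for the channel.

With bottom width b = 1.72 m and side slope z = 2: A = (b + zy)y = (1.72 + 2×1.62)×1.62 = 8.035 m²; P = b + 2y√(1+z²) = 1.72 + 2×1.62×2.236 = 8.965 m.
Hydraulic radius R = A/P = 8.035/8.965 = 0.8963 m.
Rearranging Manning's equation: n = (1/Q) A R^(2/3) S^(1/2) = (1/3.54) × 8.035 × 0.8963^(2/3) × √0.00036 = 0.04.

n = 0.04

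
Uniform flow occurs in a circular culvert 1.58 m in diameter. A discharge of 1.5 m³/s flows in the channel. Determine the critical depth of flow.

At critical depth, Q² T / (g A³) = 1, i.e. A³/T = Q²/g = 1.5²/9.81 = 0.2294.
Try y = 0.77 m: A³/T = 0.5407 — too large.
Try y = 0.515 m: A³/T = 0.1153 — too small.
Try y = 0.616 m: A³/T = 0.2299 — close enough.

y_c = 0.616 m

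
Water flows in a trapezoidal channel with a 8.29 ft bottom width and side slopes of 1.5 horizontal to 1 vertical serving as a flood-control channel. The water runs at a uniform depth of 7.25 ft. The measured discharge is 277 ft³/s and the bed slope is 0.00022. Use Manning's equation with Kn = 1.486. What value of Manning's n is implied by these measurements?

n = 0.028

With bottom width b = 8.29 ft and side slope z = 1.5: A = (b + zy)y = (8.29 + 1.5×7.25)×7.25 = 138.9 ft²; P = b + 2y√(1+z²) = 8.29 + 2×7.25×1.803 = 34.43 ft.
Hydraulic radius R = A/P = 138.9/34.43 = 4.036 ft.
Rearranging Manning's equation: n = (1.486/Q) A R^(2/3) S^(1/2) = (1.486/277) × 138.9 × 4.036^(2/3) × √0.00022 = 0.028.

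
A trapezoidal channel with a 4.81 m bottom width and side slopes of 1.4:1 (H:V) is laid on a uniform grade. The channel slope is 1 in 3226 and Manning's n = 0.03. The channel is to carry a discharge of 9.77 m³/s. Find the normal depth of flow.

Manning's equation rearranged: A R^(2/3) = nQ / (1·√S) = 0.03 × 9.77 / (√0.00031) = 16.65.
Trying y = 1.44 m: A R^(2/3) = 9.873 — short.
Trying y = 2.1 m: A R^(2/3) = 19.9 — over.
Trying y = 1.91 m: A R^(2/3) = 16.64 — matches.

y_n = 1.91 m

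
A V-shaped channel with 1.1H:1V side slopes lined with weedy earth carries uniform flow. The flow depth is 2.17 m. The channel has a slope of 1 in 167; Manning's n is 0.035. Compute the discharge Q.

Q = 9.89 m³/s

For a triangular section with side slope z = 1.1: A = zy² = 1.1×2.17² = 5.18 m²; P = 2y√(1+z²) = 2×2.17×1.487 = 6.452 m.
Hydraulic radius R = A/P = 5.18/6.452 = 0.8028 m.
Manning's equation: Q = (1/n) A R^(2/3) S^(1/2) = (1/0.035) × 5.18 × 0.8028^(2/3) × 0.005988^(1/2) = 9.89 m³/s.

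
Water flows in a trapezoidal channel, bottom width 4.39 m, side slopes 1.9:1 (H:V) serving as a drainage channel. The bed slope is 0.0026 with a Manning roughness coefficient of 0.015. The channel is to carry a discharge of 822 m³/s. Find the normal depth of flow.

y_n = 6.47 m

Manning's equation rearranged: A R^(2/3) = nQ / (1·√S) = 0.015 × 822 / (√0.0026) = 241.8.
Try y = 5.53 m: A R^(2/3) = 168.6 — low.
Try y = 6.47 m: A R^(2/3) = 241.9 — ≈ 241.8.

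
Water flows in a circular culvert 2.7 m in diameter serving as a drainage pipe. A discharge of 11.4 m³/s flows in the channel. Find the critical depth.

y_c = 1.51 m

At critical depth, Q² T / (g A³) = 1, i.e. A³/T = Q²/g = 11.4²/9.81 = 13.25.
At y = 1.79 m: A³/T = 25.63 — too large.
At y = 1.19 m: A³/T = 5.364 — too small.
At y = 1.51 m: A³/T = 13.33 — matches.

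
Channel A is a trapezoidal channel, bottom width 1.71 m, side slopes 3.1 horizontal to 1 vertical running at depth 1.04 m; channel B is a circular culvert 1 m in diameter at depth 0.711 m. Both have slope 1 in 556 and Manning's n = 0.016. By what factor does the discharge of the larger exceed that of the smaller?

Channel A: With bottom width b = 1.71 m and side slope z = 3.1: A = (b + zy)y = (1.71 + 3.1×1.04)×1.04 = 5.131 m²; P = b + 2y√(1+z²) = 1.71 + 2×1.04×3.257 = 8.485 m. Hydraulic radius R = A/P = 5.131/8.485 = 0.6047 m. Q_A = (1/0.016)·5.131·0.6047^(2/3)·√0.001799 = 9.726 m³/s.
Channel B: For a circular section of diameter D = 1 m at depth y = 0.711 m, the central angle is θ = 2 arccos(1 − 2y/D) = 4.013 rad. Then A = (D²/8)(θ − sin θ) = 0.5973 m² and P = Dθ/2 = 2.006 m. Hydraulic radius R = A/P = 0.5973/2.006 = 0.2977 m. Q_B = (1/0.016)·0.5973·0.2977^(2/3)·√0.001799 = 0.7058 m³/s.
The larger discharge is 9.726 m³/s and the smaller is 0.7058 m³/s; the ratio is 13.8.

13.8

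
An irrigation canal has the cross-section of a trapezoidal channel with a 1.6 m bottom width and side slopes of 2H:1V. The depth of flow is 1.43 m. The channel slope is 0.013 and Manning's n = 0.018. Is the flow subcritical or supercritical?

With bottom width b = 1.6 m and side slope z = 2: A = (b + zy)y = (1.6 + 2×1.43)×1.43 = 6.378 m²; P = b + 2y√(1+z²) = 1.6 + 2×1.43×2.236 = 7.995 m.
Hydraulic radius R = A/P = 6.378/7.995 = 0.7977 m.
V = (1/n) R^(2/3) √S = (1/0.018) × 0.7977^(2/3) × √0.013 = 5.448 m/s. Hydraulic depth D_h = A/T = 6.378/7.32 = 0.8713 m.
Froude number Fr = V/√(g·D_h) = 5.448/√(9.81×0.8713) = 1.86, which is greater than 1, so the flow is supercritical.

supercritical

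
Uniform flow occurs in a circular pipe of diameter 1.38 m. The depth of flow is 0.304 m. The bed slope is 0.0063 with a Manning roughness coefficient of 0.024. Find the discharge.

Q = 0.259 m³/s

For a circular section of diameter D = 1.38 m at depth y = 0.304 m, the central angle is θ = 2 arccos(1 − 2y/D) = 1.954 rad. Then A = (D²/8)(θ − sin θ) = 0.2444 m² and P = Dθ/2 = 1.348 m.
Hydraulic radius R = A/P = 0.2444/1.348 = 0.1813 m.
Manning's equation: Q = (1/n) A R^(2/3) S^(1/2) = (1/0.024) × 0.2444 × 0.1813^(2/3) × 0.0063^(1/2) = 0.259 m³/s.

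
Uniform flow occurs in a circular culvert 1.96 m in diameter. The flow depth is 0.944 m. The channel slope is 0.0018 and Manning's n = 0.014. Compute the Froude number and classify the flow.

subcritical

For a circular section of diameter D = 1.96 m at depth y = 0.944 m, the central angle is θ = 2 arccos(1 − 2y/D) = 3.068 rad. Then A = (D²/8)(θ − sin θ) = 1.438 m² and P = Dθ/2 = 3.007 m.
Hydraulic radius R = A/P = 1.438/3.007 = 0.4783 m.
V = (1/n) R^(2/3) √S = (1/0.014) × 0.4783^(2/3) × √0.0018 = 1.853 m/s. Hydraulic depth D_h = A/T = 1.438/1.959 = 0.7342 m.
Froude number Fr = V/√(g·D_h) = 1.853/√(9.81×0.7342) = 0.691, which is less than 1, so the flow is subcritical.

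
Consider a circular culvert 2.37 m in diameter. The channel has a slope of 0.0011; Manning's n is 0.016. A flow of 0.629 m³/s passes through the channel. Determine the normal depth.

Manning's equation rearranged: A R^(2/3) = nQ / (1·√S) = 0.016 × 0.629 / (√0.0011) = 0.3034.
Trying y = 0.558 m: A R^(2/3) = 0.3783 — over.
Trying y = 0.5 m: A R^(2/3) = 0.3036 — ≈ 0.3034.

y_n = 0.5 m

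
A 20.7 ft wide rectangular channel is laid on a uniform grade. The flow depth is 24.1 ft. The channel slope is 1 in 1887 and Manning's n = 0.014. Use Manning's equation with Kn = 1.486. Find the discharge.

Q = 4560 ft³/s

Flow area A = b·y = 20.7 × 24.1 = 498.9 ft². Wetted perimeter P = b + 2y = 20.7 + 2×24.1 = 68.9 ft.
Hydraulic radius R = A/P = 498.9/68.9 = 7.24 ft.
Manning's equation: Q = (1.486/n) A R^(2/3) S^(1/2) = (1.486/0.014) × 498.9 × 7.24^(2/3) × 0.0005299^(1/2) = 4560 ft³/s.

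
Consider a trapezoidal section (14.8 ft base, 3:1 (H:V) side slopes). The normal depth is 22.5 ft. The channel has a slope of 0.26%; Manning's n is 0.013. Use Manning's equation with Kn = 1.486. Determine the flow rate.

With bottom width b = 14.8 ft and side slope z = 3: A = (b + zy)y = (14.8 + 3×22.5)×22.5 = 1852 ft²; P = b + 2y√(1+z²) = 14.8 + 2×22.5×3.162 = 157.1 ft.
Hydraulic radius R = A/P = 1852/157.1 = 11.79 ft.
Manning's equation: Q = (1.486/n) A R^(2/3) S^(1/2) = (1.486/0.013) × 1852 × 11.79^(2/3) × 0.0026^(1/2) = 55900 ft³/s.

Q = 55900 ft³/s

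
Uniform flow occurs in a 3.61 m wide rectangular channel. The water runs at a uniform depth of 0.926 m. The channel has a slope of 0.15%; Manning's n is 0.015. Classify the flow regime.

subcritical

Flow area A = b·y = 3.61 × 0.926 = 3.343 m². Wetted perimeter P = b + 2y = 3.61 + 2×0.926 = 5.462 m.
Hydraulic radius R = A/P = 3.343/5.462 = 0.612 m.
V = (1/n) R^(2/3) √S = (1/0.015) × 0.612^(2/3) × √0.0015 = 1.861 m/s. Hydraulic depth D_h = A/T = 3.343/3.61 = 0.926 m.
Froude number Fr = V/√(g·D_h) = 1.861/√(9.81×0.926) = 0.618, which is less than 1, so the flow is subcritical.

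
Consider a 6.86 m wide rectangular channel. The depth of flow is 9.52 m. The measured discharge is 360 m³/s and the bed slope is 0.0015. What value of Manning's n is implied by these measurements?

n = 0.013

Flow area A = b·y = 6.86 × 9.52 = 65.31 m². Wetted perimeter P = b + 2y = 6.86 + 2×9.52 = 25.9 m.
Hydraulic radius R = A/P = 65.31/25.9 = 2.522 m.
Rearranging Manning's equation: n = (1/Q) A R^(2/3) S^(1/2) = (1/360) × 65.31 × 2.522^(2/3) × √0.0015 = 0.013.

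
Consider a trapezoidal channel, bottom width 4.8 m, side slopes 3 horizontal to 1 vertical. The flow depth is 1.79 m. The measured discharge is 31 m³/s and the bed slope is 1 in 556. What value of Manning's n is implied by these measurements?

With bottom width b = 4.8 m and side slope z = 3: A = (b + zy)y = (4.8 + 3×1.79)×1.79 = 18.2 m²; P = b + 2y√(1+z²) = 4.8 + 2×1.79×3.162 = 16.12 m.
Hydraulic radius R = A/P = 18.2/16.12 = 1.129 m.
Rearranging Manning's equation: n = (1/Q) A R^(2/3) S^(1/2) = (1/31) × 18.2 × 1.129^(2/3) × √0.001799 = 0.027.

n = 0.027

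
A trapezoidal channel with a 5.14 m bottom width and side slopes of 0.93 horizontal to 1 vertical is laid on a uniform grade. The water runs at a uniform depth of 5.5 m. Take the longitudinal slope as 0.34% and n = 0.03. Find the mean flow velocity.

V = 3.86 m/s

With bottom width b = 5.14 m and side slope z = 0.93: A = (b + zy)y = (5.14 + 0.93×5.5)×5.5 = 56.4 m²; P = b + 2y√(1+z²) = 5.14 + 2×5.5×1.366 = 20.16 m.
Hydraulic radius R = A/P = 56.4/20.16 = 2.798 m.
From Manning's equation, V = (1/n) R^(2/3) S^(1/2) = (1/0.03) × 2.798^(2/3) × 0.0034^(1/2) = 3.86 m/s.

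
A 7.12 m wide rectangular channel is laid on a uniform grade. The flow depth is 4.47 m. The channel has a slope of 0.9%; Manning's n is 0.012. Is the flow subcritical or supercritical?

supercritical

Flow area A = b·y = 7.12 × 4.47 = 31.83 m². Wetted perimeter P = b + 2y = 7.12 + 2×4.47 = 16.06 m.
Hydraulic radius R = A/P = 31.83/16.06 = 1.982 m.
V = (1/n) R^(2/3) √S = (1/0.012) × 1.982^(2/3) × √0.009 = 12.47 m/s. Hydraulic depth D_h = A/T = 31.83/7.12 = 4.47 m.
Froude number Fr = V/√(g·D_h) = 12.47/√(9.81×4.47) = 1.88, which is greater than 1, so the flow is supercritical.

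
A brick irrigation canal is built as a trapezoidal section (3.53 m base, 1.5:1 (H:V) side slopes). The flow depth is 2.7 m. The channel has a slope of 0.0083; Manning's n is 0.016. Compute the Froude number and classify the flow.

supercritical

With bottom width b = 3.53 m and side slope z = 1.5: A = (b + zy)y = (3.53 + 1.5×2.7)×2.7 = 20.47 m²; P = b + 2y√(1+z²) = 3.53 + 2×2.7×1.803 = 13.26 m.
Hydraulic radius R = A/P = 20.47/13.26 = 1.543 m.
V = (1/n) R^(2/3) √S = (1/0.016) × 1.543^(2/3) × √0.0083 = 7.603 m/s. Hydraulic depth D_h = A/T = 20.47/11.63 = 1.76 m.
Froude number Fr = V/√(g·D_h) = 7.603/√(9.81×1.76) = 1.83, which is greater than 1, so the flow is supercritical.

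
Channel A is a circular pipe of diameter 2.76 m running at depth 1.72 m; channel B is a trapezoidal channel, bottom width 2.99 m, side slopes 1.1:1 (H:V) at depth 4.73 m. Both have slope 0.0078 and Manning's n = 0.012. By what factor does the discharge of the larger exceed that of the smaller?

20.2

Channel A: For a circular section of diameter D = 2.76 m at depth y = 1.72 m, the central angle is θ = 2 arccos(1 − 2y/D) = 3.639 rad. Then A = (D²/8)(θ − sin θ) = 3.92 m² and P = Dθ/2 = 5.022 m. Hydraulic radius R = A/P = 3.92/5.022 = 0.7805 m. Q_A = (1/0.012)·3.92·0.7805^(2/3)·√0.0078 = 24.46 m³/s.
Channel B: With bottom width b = 2.99 m and side slope z = 1.1: A = (b + zy)y = (2.99 + 1.1×4.73)×4.73 = 38.75 m²; P = b + 2y√(1+z²) = 2.99 + 2×4.73×1.487 = 17.05 m. Hydraulic radius R = A/P = 38.75/17.05 = 2.272 m. Q_B = (1/0.012)·38.75·2.272^(2/3)·√0.0078 = 493 m³/s.
The larger discharge is 493 m³/s and the smaller is 24.46 m³/s; the ratio is 20.2.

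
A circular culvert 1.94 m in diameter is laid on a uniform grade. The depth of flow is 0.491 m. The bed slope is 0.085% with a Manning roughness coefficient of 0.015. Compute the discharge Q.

For a circular section of diameter D = 1.94 m at depth y = 0.491 m, the central angle is θ = 2 arccos(1 − 2y/D) = 2.109 rad. Then A = (D²/8)(θ − sin θ) = 0.588 m² and P = Dθ/2 = 2.045 m.
Hydraulic radius R = A/P = 0.588/2.045 = 0.2875 m.
Manning's equation: Q = (1/n) A R^(2/3) S^(1/2) = (1/0.015) × 0.588 × 0.2875^(2/3) × 0.00085^(1/2) = 0.498 m³/s.

Q = 0.498 m³/s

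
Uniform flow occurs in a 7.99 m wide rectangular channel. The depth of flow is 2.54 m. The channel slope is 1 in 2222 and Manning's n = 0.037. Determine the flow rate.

Flow area A = b·y = 7.99 × 2.54 = 20.29 m². Wetted perimeter P = b + 2y = 7.99 + 2×2.54 = 13.07 m.
Hydraulic radius R = A/P = 20.29/13.07 = 1.553 m.
Manning's equation: Q = (1/n) A R^(2/3) S^(1/2) = (1/0.037) × 20.29 × 1.553^(2/3) × 0.00045^(1/2) = 15.6 m³/s.

Q = 15.6 m³/s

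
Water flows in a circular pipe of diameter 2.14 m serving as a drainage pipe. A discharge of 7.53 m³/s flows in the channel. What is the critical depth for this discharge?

y_c = 1.3 m

At critical depth, Q² T / (g A³) = 1, i.e. A³/T = Q²/g = 7.53²/9.81 = 5.78.
At y = 1.54 m: A³/T = 11.07 — too large.
At y = 1.03 m: A³/T = 2.35 — too small.
At y = 1.3 m: A³/T = 5.722 — close enough.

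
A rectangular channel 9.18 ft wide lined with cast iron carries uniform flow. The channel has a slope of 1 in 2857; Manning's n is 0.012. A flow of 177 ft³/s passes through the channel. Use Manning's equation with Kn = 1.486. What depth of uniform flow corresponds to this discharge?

Manning's equation rearranged: A R^(2/3) = nQ / (1.486·√S) = 0.012 × 177 / (1.486 × √0.00035) = 76.4.
Trying y = 3.61 ft: A R^(2/3) = 52.97 — short.
Trying y = 4.73 ft: A R^(2/3) = 76.3 — ≈ 76.4.

y_n = 4.73 ft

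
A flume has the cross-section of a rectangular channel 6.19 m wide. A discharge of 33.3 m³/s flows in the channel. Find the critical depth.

For a rectangular channel, critical depth y_c = (q²/g)^(1/3) where q = Q/b = 33.3/6.19 = 5.38 m²/s.
So y_c = (5.38²/9.81)^(1/3) = 1.43 m.

y_c = 1.43 m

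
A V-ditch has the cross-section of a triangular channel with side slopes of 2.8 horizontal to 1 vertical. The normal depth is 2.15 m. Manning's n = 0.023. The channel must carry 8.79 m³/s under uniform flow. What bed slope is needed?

For a triangular section with side slope z = 2.8: A = zy² = 2.8×2.15² = 12.94 m²; P = 2y√(1+z²) = 2×2.15×2.973 = 12.78 m.
Hydraulic radius R = A/P = 12.94/12.78 = 1.012 m.
From Manning's equation, S = [nQ / (1 A R^(2/3))]² = [0.023 × 8.79 / (1 × 12.94 × 1.012^(2/3))]² = 0.00024.

S = 0.00024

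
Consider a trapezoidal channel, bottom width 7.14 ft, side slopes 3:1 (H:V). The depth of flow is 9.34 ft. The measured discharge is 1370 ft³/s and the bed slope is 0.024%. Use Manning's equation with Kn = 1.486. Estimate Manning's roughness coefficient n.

n = 0.016

With bottom width b = 7.14 ft and side slope z = 3: A = (b + zy)y = (7.14 + 3×9.34)×9.34 = 328.4 ft²; P = b + 2y√(1+z²) = 7.14 + 2×9.34×3.162 = 66.21 ft.
Hydraulic radius R = A/P = 328.4/66.21 = 4.96 ft.
Rearranging Manning's equation: n = (1.486/Q) A R^(2/3) S^(1/2) = (1.486/1370) × 328.4 × 4.96^(2/3) × √0.00024 = 0.016.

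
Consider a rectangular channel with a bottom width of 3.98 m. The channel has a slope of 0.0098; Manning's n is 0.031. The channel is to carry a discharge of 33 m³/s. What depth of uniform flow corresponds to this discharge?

Manning's equation rearranged: A R^(2/3) = nQ / (1·√S) = 0.031 × 33 / (√0.0098) = 10.33.
Try y = 1.76 m: A R^(2/3) = 6.693 — too small.
Try y = 2.94 m: A R^(2/3) = 13.12 — too large.
Try y = 2.44 m: A R^(2/3) = 10.32 — matches.

y_n = 2.44 m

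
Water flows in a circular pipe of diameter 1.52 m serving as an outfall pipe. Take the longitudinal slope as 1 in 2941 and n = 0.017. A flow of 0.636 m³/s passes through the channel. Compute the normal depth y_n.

Manning's equation rearranged: A R^(2/3) = nQ / (1·√S) = 0.017 × 0.636 / (√0.00034) = 0.5863.
Try y = 1 m: A R^(2/3) = 0.7325 — over.
Try y = 0.749 m: A R^(2/3) = 0.4643 — short.
Try y = 0.863 m: A R^(2/3) = 0.5868 — ≈ 0.5863.

y_n = 0.863 m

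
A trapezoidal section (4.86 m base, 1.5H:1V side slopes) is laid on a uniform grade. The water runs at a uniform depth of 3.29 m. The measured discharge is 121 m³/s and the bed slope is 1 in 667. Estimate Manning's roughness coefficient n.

n = 0.016

With bottom width b = 4.86 m and side slope z = 1.5: A = (b + zy)y = (4.86 + 1.5×3.29)×3.29 = 32.23 m²; P = b + 2y√(1+z²) = 4.86 + 2×3.29×1.803 = 16.72 m.
Hydraulic radius R = A/P = 32.23/16.72 = 1.927 m.
Rearranging Manning's equation: n = (1/Q) A R^(2/3) S^(1/2) = (1/121) × 32.23 × 1.927^(2/3) × √0.001499 = 0.016.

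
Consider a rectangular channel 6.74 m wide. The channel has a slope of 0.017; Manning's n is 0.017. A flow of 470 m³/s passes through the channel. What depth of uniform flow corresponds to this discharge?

y_n = 5.55 m

Manning's equation rearranged: A R^(2/3) = nQ / (1·√S) = 0.017 × 470 / (√0.017) = 61.28.
At y = 4.04 m: A R^(2/3) = 40.85 — short.
At y = 5.55 m: A R^(2/3) = 61.28 — close enough.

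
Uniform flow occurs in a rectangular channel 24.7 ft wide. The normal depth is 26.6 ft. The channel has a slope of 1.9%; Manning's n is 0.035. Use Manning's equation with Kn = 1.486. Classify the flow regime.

Flow area A = b·y = 24.7 × 26.6 = 657 ft². Wetted perimeter P = b + 2y = 24.7 + 2×26.6 = 77.9 ft.
Hydraulic radius R = A/P = 657/77.9 = 8.434 ft.
V = (1.486/n) R^(2/3) √S = (1.486/0.035) × 8.434^(2/3) × √0.019 = 24.25 ft/s. Hydraulic depth D_h = A/T = 657/24.7 = 26.6 ft.
Froude number Fr = V/√(g·D_h) = 24.25/√(32.2×26.6) = 0.829, which is less than 1, so the flow is subcritical.

subcritical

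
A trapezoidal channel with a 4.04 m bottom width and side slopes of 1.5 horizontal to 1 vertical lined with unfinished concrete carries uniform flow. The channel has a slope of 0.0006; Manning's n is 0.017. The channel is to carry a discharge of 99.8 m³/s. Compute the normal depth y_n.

y_n = 4.05 m

Manning's equation rearranged: A R^(2/3) = nQ / (1·√S) = 0.017 × 99.8 / (√0.0006) = 69.26.
Trying y = 4.94 m: A R^(2/3) = 106.6 — over.
Trying y = 2.76 m: A R^(2/3) = 31.06 — short.
Trying y = 4.05 m: A R^(2/3) = 69.24 — ≈ 69.26.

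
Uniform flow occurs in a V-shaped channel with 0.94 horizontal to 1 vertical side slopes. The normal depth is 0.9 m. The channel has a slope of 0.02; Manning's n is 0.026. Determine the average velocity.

For a triangular section with side slope z = 0.94: A = zy² = 0.94×0.9² = 0.7614 m²; P = 2y√(1+z²) = 2×0.9×1.372 = 2.47 m.
Hydraulic radius R = A/P = 0.7614/2.47 = 0.3082 m.
From Manning's equation, V = (1/n) R^(2/3) S^(1/2) = (1/0.026) × 0.3082^(2/3) × 0.02^(1/2) = 2.48 m/s.

V = 2.48 m/s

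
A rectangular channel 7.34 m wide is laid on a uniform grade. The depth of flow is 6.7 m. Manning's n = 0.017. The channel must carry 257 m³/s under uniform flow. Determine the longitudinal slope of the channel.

S = 0.0025

Flow area A = b·y = 7.34 × 6.7 = 49.18 m². Wetted perimeter P = b + 2y = 7.34 + 2×6.7 = 20.74 m.
Hydraulic radius R = A/P = 49.18/20.74 = 2.371 m.
From Manning's equation, S = [nQ / (1 A R^(2/3))]² = [0.017 × 257 / (1 × 49.18 × 2.371^(2/3))]² = 0.0025.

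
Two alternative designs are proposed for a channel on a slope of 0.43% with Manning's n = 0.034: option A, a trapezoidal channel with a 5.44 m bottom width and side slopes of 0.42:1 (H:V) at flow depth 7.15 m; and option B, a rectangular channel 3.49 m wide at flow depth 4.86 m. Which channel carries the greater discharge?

Channel A: With bottom width b = 5.44 m and side slope z = 0.42: A = (b + zy)y = (5.44 + 0.42×7.15)×7.15 = 60.37 m²; P = b + 2y√(1+z²) = 5.44 + 2×7.15×1.085 = 20.95 m. Hydraulic radius R = A/P = 60.37/20.95 = 2.881 m. Q_A = (1/0.034)·60.37·2.881^(2/3)·√0.0043 = 235.8 m³/s.
Channel B: Flow area A = b·y = 3.49 × 4.86 = 16.96 m². Wetted perimeter P = b + 2y = 3.49 + 2×4.86 = 13.21 m. Hydraulic radius R = A/P = 16.96/13.21 = 1.284 m. Q_B = (1/0.034)·16.96·1.284^(2/3)·√0.0043 = 38.64 m³/s.
Q_A = 235.8 m³/s vs Q_B = 38.64 m³/s, so channel A carries more.

channel A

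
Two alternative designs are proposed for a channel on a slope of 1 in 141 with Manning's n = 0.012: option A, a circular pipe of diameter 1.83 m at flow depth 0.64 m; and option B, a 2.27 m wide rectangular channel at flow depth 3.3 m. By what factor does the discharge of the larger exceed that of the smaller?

Channel A: For a circular section of diameter D = 1.83 m at depth y = 0.64 m, the central angle is θ = 2 arccos(1 − 2y/D) = 2.531 rad. Then A = (D²/8)(θ − sin θ) = 0.8195 m² and P = Dθ/2 = 2.316 m. Hydraulic radius R = A/P = 0.8195/2.316 = 0.3539 m. Q_A = (1/0.012)·0.8195·0.3539^(2/3)·√0.007092 = 2.877 m³/s.
Channel B: Flow area A = b·y = 2.27 × 3.3 = 7.491 m². Wetted perimeter P = b + 2y = 2.27 + 2×3.3 = 8.87 m. Hydraulic radius R = A/P = 7.491/8.87 = 0.8445 m. Q_B = (1/0.012)·7.491·0.8445^(2/3)·√0.007092 = 46.97 m³/s.
The larger discharge is 46.97 m³/s and the smaller is 2.877 m³/s; the ratio is 16.3.

16.3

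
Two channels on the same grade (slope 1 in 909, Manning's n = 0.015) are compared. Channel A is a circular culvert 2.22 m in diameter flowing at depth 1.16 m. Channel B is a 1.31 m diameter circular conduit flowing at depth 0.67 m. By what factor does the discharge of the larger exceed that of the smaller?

Channel A: For a circular section of diameter D = 2.22 m at depth y = 1.16 m, the central angle is θ = 2 arccos(1 − 2y/D) = 3.232 rad. Then A = (D²/8)(θ − sin θ) = 2.046 m² and P = Dθ/2 = 3.587 m. Hydraulic radius R = A/P = 2.046/3.587 = 0.5705 m. Q_A = (1/0.015)·2.046·0.5705^(2/3)·√0.0011 = 3.112 m³/s.
Channel B: For a circular section of diameter D = 1.31 m at depth y = 0.67 m, the central angle is θ = 2 arccos(1 − 2y/D) = 3.187 rad. Then A = (D²/8)(θ − sin θ) = 0.6936 m² and P = Dθ/2 = 2.088 m. Hydraulic radius R = A/P = 0.6936/2.088 = 0.3322 m. Q_B = (1/0.015)·0.6936·0.3322^(2/3)·√0.0011 = 0.7356 m³/s.
The larger discharge is 3.112 m³/s and the smaller is 0.7356 m³/s; the ratio is 4.23.

4.23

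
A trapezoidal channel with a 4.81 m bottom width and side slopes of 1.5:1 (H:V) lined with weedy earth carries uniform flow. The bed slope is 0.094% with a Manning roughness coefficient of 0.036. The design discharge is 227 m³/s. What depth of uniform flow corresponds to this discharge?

y_n = 7.2 m

Manning's equation rearranged: A R^(2/3) = nQ / (1·√S) = 0.036 × 227 / (√0.00094) = 266.5.
At y = 9 m: A R^(2/3) = 444 — high.
At y = 5.44 m: A R^(2/3) = 143.1 — low.
At y = 7.2 m: A R^(2/3) = 266.6 — close enough.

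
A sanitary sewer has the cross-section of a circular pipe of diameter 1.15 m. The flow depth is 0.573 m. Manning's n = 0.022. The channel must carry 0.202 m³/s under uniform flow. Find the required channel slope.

For a circular section of diameter D = 1.15 m at depth y = 0.573 m, the central angle is θ = 2 arccos(1 − 2y/D) = 3.135 rad. Then A = (D²/8)(θ − sin θ) = 0.517 m² and P = Dθ/2 = 1.802 m.
Hydraulic radius R = A/P = 0.517/1.802 = 0.2869 m.
From Manning's equation, S = [nQ / (1 A R^(2/3))]² = [0.022 × 0.202 / (1 × 0.517 × 0.2869^(2/3))]² = 0.00039.

S = 0.00039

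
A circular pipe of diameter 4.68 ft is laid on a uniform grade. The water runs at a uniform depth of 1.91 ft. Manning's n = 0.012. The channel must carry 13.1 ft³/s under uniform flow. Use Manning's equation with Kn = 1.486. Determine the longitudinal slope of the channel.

For a circular section of diameter D = 4.68 ft at depth y = 1.91 ft, the central angle is θ = 2 arccos(1 − 2y/D) = 2.772 rad. Then A = (D²/8)(θ − sin θ) = 6.6 ft² and P = Dθ/2 = 6.486 ft.
Hydraulic radius R = A/P = 6.6/6.486 = 1.018 ft.
From Manning's equation, S = [nQ / (1.486 A R^(2/3))]² = [0.012 × 13.1 / (1.486 × 6.6 × 1.018^(2/3))]² = 0.000251.

S = 0.000251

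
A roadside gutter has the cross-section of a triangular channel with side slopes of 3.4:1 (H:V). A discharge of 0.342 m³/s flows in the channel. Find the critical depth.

At critical depth, Q² T / (g A³) = 1, i.e. A³/T = Q²/g = 0.342²/9.81 = 0.01192.
Trying y = 0.212 m: A³/T = 0.002475 — too small.
Trying y = 0.346 m: A³/T = 0.02866 — too large.
Trying y = 0.29 m: A³/T = 0.01186 — matches.

y_c = 0.29 m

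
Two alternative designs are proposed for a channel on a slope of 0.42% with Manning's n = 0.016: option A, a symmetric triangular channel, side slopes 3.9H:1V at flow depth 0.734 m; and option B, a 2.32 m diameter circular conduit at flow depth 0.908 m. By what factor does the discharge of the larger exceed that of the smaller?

1.11

Channel A: For a triangular section with side slope z = 3.9: A = zy² = 3.9×0.734² = 2.101 m²; P = 2y√(1+z²) = 2×0.734×4.026 = 5.91 m. Hydraulic radius R = A/P = 2.101/5.91 = 0.3555 m. Q_A = (1/0.016)·2.101·0.3555^(2/3)·√0.0042 = 4.271 m³/s.
Channel B: For a circular section of diameter D = 2.32 m at depth y = 0.908 m, the central angle is θ = 2 arccos(1 − 2y/D) = 2.704 rad. Then A = (D²/8)(θ − sin θ) = 1.534 m² and P = Dθ/2 = 3.136 m. Hydraulic radius R = A/P = 1.534/3.136 = 0.489 m. Q_B = (1/0.016)·1.534·0.489^(2/3)·√0.0042 = 3.856 m³/s.
The larger discharge is 4.271 m³/s and the smaller is 3.856 m³/s; the ratio is 1.11.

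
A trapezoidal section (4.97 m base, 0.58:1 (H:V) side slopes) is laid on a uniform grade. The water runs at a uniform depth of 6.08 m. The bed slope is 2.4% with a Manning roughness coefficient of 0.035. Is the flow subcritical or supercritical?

supercritical

With bottom width b = 4.97 m and side slope z = 0.58: A = (b + zy)y = (4.97 + 0.58×6.08)×6.08 = 51.66 m²; P = b + 2y√(1+z²) = 4.97 + 2×6.08×1.156 = 19.03 m.
Hydraulic radius R = A/P = 51.66/19.03 = 2.715 m.
V = (1/n) R^(2/3) √S = (1/0.035) × 2.715^(2/3) × √0.024 = 8.614 m/s. Hydraulic depth D_h = A/T = 51.66/12.02 = 4.297 m.
Froude number Fr = V/√(g·D_h) = 8.614/√(9.81×4.297) = 1.33, which is greater than 1, so the flow is supercritical.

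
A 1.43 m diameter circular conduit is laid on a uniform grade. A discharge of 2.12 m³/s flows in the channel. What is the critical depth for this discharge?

y_c = 0.76 m

At critical depth, Q² T / (g A³) = 1, i.e. A³/T = Q²/g = 2.12²/9.81 = 0.4581.
Trying y = 0.933 m: A³/T = 1.004 — high.
Trying y = 0.76 m: A³/T = 0.4572 — ≈ 0.4581.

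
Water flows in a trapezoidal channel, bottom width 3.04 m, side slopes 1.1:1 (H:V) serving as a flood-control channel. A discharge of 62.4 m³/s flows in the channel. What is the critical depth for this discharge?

At critical depth, Q² T / (g A³) = 1, i.e. A³/T = Q²/g = 62.4²/9.81 = 396.9.
Trying y = 1.78 m: A³/T = 101.2 — short.
Trying y = 2.57 m: A³/T = 394.3 — ≈ 396.9.

y_c = 2.57 m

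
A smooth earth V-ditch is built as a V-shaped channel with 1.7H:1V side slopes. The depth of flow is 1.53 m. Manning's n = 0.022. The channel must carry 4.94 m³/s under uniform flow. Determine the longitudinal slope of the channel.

S = 0.0013

For a triangular section with side slope z = 1.7: A = zy² = 1.7×1.53² = 3.98 m²; P = 2y√(1+z²) = 2×1.53×1.972 = 6.035 m.
Hydraulic radius R = A/P = 3.98/6.035 = 0.6594 m.
From Manning's equation, S = [nQ / (1 A R^(2/3))]² = [0.022 × 4.94 / (1 × 3.98 × 0.6594^(2/3))]² = 0.0013.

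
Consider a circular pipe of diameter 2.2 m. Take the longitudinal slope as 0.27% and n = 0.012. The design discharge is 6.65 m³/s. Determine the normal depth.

y_n = 1.23 m

Manning's equation rearranged: A R^(2/3) = nQ / (1·√S) = 0.012 × 6.65 / (√0.0027) = 1.536.
Try y = 0.956 m: A R^(2/3) = 0.9989 — low.
Try y = 1.4 m: A R^(2/3) = 1.872 — high.
Try y = 1.23 m: A R^(2/3) = 1.535 — ≈ 1.536.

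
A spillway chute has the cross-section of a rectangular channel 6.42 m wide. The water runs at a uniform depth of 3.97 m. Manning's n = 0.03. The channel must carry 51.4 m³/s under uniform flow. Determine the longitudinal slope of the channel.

Flow area A = b·y = 6.42 × 3.97 = 25.49 m². Wetted perimeter P = b + 2y = 6.42 + 2×3.97 = 14.36 m.
Hydraulic radius R = A/P = 25.49/14.36 = 1.775 m.
From Manning's equation, S = [nQ / (1 A R^(2/3))]² = [0.03 × 51.4 / (1 × 25.49 × 1.775^(2/3))]² = 0.0017.

S = 0.0017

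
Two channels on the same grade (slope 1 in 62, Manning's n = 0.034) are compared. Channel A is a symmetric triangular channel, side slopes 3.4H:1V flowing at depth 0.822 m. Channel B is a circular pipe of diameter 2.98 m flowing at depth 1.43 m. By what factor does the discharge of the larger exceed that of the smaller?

Channel A: For a triangular section with side slope z = 3.4: A = zy² = 3.4×0.822² = 2.297 m²; P = 2y√(1+z²) = 2×0.822×3.544 = 5.826 m. Hydraulic radius R = A/P = 2.297/5.826 = 0.3943 m. Q_A = (1/0.034)·2.297·0.3943^(2/3)·√0.01613 = 4.614 m³/s.
Channel B: For a circular section of diameter D = 2.98 m at depth y = 1.43 m, the central angle is θ = 2 arccos(1 − 2y/D) = 3.061 rad. Then A = (D²/8)(θ − sin θ) = 3.309 m² and P = Dθ/2 = 4.561 m. Hydraulic radius R = A/P = 3.309/4.561 = 0.7254 m. Q_B = (1/0.034)·3.309·0.7254^(2/3)·√0.01613 = 9.978 m³/s.
The larger discharge is 9.978 m³/s and the smaller is 4.614 m³/s; the ratio is 2.16.

2.16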